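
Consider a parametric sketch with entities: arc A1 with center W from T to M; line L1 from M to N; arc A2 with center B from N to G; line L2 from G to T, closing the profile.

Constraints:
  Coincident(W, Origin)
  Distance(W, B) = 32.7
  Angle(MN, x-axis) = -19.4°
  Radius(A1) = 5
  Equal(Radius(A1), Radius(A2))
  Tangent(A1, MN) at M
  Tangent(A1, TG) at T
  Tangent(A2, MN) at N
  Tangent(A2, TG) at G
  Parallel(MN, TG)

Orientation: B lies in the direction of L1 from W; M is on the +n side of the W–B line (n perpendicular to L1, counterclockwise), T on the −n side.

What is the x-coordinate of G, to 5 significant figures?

29.183

The slot axis is L1's direction at -19.4°, so u = (cos -19.4°, sin -19.4°) = (0.94322, -0.33216) and n = (−sin -19.4°, cos -19.4°) = (0.33216, 0.94322). W is at the origin and B lies 32.7 along u from W, so B = 32.7·u = (30.843, -10.862). Tangency of A1 to both parallel lines with radius 5.0 puts M and T at W ± 5.0·n: M = (1.6608, 4.7161), T = (-1.6608, -4.7161). Equal radii place N and G the same way about B: N = B + 5.0·n = (32.504, -6.1456), G = B − 5.0·n = (29.183, -15.578). So G.x = 29.183.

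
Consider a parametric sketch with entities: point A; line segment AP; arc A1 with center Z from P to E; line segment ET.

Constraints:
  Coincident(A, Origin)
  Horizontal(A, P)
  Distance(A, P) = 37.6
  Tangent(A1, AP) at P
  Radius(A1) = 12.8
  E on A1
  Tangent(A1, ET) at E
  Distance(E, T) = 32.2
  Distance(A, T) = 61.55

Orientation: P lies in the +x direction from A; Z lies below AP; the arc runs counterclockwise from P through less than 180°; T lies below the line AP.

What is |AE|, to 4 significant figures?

31.63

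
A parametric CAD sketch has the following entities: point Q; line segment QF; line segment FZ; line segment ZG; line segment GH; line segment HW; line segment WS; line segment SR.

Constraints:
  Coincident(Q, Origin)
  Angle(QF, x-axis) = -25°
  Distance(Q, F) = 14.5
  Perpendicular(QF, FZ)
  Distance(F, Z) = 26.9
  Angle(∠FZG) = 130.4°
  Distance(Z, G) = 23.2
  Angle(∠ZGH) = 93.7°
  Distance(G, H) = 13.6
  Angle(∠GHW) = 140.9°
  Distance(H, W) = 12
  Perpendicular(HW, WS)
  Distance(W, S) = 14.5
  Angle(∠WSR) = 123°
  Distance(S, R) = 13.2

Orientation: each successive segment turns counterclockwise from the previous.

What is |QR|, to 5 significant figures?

30.671

Q is at the origin; QF runs at -25.0° with length 14.5, so F = (13.141, -6.1280). The perpendicularity gives FZ at right angles to QF, so FZ runs at 65.000°; with |FZ| = 26.9, Z = (24.510, 18.252). ∠FZG = 130.4° gives ZG at 114.60° from the x-axis; with |ZG| = 23.2, G = (14.852, 39.346). ∠ZGH = 93.7° gives GH at -159.10° from the x-axis; with |GH| = 13.6, H = (2.1470, 34.494). ∠GHW = 140.9° gives HW at -120.00° from the x-axis; with |HW| = 12.0, W = (-3.8530, 24.102). The perpendicularity gives WS at right angles to HW, so WS runs at -30.000°; with |WS| = 14.5, S = (8.7044, 16.852). ∠WSR = 123.0° gives SR at 27.000° from the x-axis; with |SR| = 13.2, R = (20.466, 22.845). Then |QR| = |R − Q| = 30.671.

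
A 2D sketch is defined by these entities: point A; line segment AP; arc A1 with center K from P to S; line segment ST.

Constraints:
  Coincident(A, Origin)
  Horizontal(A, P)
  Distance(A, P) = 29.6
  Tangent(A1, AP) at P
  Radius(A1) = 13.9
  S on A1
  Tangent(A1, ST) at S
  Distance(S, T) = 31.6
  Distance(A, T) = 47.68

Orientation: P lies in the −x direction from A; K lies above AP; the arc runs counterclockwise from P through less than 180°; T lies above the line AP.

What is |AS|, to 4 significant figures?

20.79

Checks: ∠(KP, PA) = 90.00° ✓; |KS| = 13.90 ✓; ∠(KS, ST) = 90.00° ✓; |ST| = 31.60 ✓; |AT| = 47.68 ✓.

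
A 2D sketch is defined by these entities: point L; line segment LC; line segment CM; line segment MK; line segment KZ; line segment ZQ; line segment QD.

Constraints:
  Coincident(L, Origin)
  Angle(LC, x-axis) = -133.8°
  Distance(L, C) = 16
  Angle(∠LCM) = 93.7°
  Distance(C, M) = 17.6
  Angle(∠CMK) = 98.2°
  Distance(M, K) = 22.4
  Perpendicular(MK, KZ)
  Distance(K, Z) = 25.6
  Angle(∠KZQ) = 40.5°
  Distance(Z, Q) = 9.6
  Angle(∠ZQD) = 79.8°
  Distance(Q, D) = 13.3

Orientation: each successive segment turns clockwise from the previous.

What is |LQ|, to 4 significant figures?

3.869

MK ⟂ KZ, so KZ runs at -31.90°; with |KZ| = 25.6, Z = (9.034, 5.277). ∠KZQ = 40.5° gives ZQ at -171.4° from the x-axis; with |ZQ| = 9.6, Q = (-0.4583, 3.842). Then |LQ| = |Q − L| = 3.869.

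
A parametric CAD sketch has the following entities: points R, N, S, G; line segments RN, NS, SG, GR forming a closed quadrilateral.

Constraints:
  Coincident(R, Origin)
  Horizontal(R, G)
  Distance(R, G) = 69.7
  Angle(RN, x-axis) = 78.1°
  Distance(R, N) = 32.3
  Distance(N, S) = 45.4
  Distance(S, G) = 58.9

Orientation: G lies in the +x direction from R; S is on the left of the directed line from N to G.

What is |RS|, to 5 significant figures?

71.032

R is at the origin; RG is horizontal with |RG| = 69.7 and G in +x, so G = (69.7, 0). RN runs at 78.1° with |RN| = 32.3, so N = (6.6604, 31.606). S is determined by |NS| = 45.4 and |SG| = 58.9 together: it lies at the intersection of circle(N, 45.4) and circle(G, 58.9). With |NG| = 70.519, the foot of the radical line on NG is 25.276 from N and the perpendicular offset is √(45.4² − 25.276²) = 37.713. Taking the left-of-NG solution: S = (46.158, 53.991).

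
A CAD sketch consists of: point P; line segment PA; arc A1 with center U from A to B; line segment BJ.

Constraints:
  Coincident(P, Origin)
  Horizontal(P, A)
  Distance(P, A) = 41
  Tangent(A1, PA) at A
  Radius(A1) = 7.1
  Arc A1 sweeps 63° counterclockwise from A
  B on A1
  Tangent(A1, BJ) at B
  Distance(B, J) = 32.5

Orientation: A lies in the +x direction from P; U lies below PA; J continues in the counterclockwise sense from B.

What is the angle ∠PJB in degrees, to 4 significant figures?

58.24°

On A1, A sits at bearing 90° from U; a 63° counterclockwise sweep puts B at bearing 153°, so B = U + 7.1·(cos 153°, sin 153°) = (34.67, -3.877). The tangent condition forces UB to be normal to BJ, so BJ runs along (−sin 153°, cos 153°); with |BJ| = 32.5, J = (19.92, -32.83). Then cos ∠PJB = JP·JB / (|JP||JB|), giving 58.24°.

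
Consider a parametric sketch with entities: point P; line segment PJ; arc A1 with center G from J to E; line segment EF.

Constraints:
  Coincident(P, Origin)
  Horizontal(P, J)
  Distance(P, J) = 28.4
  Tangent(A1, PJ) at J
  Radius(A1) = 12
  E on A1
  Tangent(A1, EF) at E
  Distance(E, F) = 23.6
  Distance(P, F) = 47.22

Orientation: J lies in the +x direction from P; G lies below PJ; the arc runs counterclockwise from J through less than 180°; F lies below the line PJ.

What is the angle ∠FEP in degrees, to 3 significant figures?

159°

P is at the origin; P and J share the same y with |PJ| = 28.4 and J on the +x side, so J = (28.4, 0.00). Tangency of A1 to PJ means the radius GJ is perpendicular to PJ, so G = J + (0, -12) = (28.4, -12.0). Since GE ⟂ EF (tangency), |GF| = √(12.0² + 23.6²) = 26.5 regardless of where E sits on A1. So F lies on both circle(P, 47.22) and circle(G, 26.5); the below-PJ intersection is F = (27.4, -38.5). E is the foot of the tangent from F: E = (17.5, -17.0).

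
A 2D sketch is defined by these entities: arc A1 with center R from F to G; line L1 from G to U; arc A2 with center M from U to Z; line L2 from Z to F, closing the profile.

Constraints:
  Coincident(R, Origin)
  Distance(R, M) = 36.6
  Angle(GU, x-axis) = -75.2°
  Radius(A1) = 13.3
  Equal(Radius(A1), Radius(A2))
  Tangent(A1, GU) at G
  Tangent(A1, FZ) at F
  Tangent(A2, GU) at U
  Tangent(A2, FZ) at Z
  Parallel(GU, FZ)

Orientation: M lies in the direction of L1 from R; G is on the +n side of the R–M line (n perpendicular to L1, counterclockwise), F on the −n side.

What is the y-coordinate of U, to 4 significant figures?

-31.99

Tangency of A1 to both parallel lines with radius 13.3 puts G and F at R ± 13.3·n: G = (12.86, 3.397), F = (-12.86, -3.397). Equal radii place U and Z the same way about M: U = M + 13.3·n = (22.21, -31.99), Z = M − 13.3·n = (-3.509, -38.78). So U.y = -31.99.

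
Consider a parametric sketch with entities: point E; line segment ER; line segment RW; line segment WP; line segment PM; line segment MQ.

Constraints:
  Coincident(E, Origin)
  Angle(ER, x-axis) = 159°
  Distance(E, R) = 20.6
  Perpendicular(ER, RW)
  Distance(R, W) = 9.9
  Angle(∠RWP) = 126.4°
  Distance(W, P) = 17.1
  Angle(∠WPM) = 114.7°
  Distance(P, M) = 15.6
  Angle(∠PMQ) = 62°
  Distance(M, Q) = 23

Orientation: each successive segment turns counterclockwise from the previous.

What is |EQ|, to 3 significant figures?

12.4

∠WPM = 114.7° gives PM at 7.90° from the x-axis; with |PM| = 15.6, M = (1.89, -14.1). ∠PMQ = 62.0° gives MQ at 126° from the x-axis; with |MQ| = 23.0, Q = (-11.6, 4.51). Then |EQ| = |Q − E| = 12.4.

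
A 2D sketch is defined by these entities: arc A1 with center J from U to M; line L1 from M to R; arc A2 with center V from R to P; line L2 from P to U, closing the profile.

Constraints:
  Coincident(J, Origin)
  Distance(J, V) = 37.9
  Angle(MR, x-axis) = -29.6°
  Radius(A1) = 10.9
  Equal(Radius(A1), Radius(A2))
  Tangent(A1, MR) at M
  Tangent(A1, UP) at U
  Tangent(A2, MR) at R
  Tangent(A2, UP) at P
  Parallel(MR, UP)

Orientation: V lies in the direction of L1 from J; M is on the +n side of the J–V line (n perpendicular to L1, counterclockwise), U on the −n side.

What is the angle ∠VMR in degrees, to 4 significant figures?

16.05°

The slot axis is L1's direction at -29.6°, so u = (cos -29.6°, sin -29.6°) = (0.8695, -0.4939) and n = (−sin -29.6°, cos -29.6°) = (0.4939, 0.8695). J is at the origin and V lies 37.9 along u from J, so V = 37.9·u = (32.95, -18.72). Tangency of A1 to both parallel lines with radius 10.9 puts M and U at J ± 10.9·n: M = (5.384, 9.477), U = (-5.384, -9.477). Equal radii place R and P the same way about V: R = V + 10.9·n = (38.34, -9.243), P = V − 10.9·n = (27.57, -28.20). Then cos ∠VMR = MV·MR / (|MV||MR|), giving 16.05°.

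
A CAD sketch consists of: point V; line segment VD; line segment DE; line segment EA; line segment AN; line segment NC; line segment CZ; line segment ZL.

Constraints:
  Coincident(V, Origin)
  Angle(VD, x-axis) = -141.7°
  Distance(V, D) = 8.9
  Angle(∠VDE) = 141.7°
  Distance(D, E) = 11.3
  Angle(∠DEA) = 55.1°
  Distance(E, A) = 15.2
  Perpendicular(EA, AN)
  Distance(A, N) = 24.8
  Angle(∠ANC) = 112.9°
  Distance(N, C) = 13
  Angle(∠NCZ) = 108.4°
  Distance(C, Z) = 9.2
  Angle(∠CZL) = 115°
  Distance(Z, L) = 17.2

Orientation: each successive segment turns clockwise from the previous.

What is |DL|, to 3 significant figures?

3.17

V is at the origin; VD runs at -141.7° with length 8.9, so D = (-6.98, -5.52). ∠VDE = 141.7° gives DE at -180° from the x-axis; with |DE| = 11.3, E = (-18.3, -5.52). ∠DEA = 55.1° gives EA at 55.1° from the x-axis; with |EA| = 15.2, A = (-9.59, 6.95). EA is perpendicular to AN, so AN runs at -34.9°; with |AN| = 24.8, N = (10.8, -7.24). ∠ANC = 112.9° gives NC at -102° from the x-axis; with |NC| = 13.0, C = (8.05, -20.0). ∠NCZ = 108.4° gives CZ at -174° from the x-axis; with |CZ| = 9.2, Z = (-1.09, -21.0). ∠CZL = 115.0° gives ZL at 121° from the x-axis; with |ZL| = 17.2, L = (-10.1, -6.30). Then |DL| = |L − D| = 3.17.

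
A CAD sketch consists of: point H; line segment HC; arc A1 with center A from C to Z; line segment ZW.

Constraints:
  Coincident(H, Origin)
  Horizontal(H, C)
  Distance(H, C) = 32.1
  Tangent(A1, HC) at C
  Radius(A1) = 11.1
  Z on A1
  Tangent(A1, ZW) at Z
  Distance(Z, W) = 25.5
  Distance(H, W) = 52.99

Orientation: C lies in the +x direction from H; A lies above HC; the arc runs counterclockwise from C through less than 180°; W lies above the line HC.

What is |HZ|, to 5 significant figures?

45.042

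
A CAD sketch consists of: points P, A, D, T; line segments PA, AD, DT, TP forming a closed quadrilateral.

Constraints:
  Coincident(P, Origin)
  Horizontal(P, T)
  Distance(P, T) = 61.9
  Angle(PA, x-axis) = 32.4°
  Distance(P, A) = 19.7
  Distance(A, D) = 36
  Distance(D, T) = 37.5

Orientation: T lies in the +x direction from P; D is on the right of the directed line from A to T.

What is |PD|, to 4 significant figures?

38.64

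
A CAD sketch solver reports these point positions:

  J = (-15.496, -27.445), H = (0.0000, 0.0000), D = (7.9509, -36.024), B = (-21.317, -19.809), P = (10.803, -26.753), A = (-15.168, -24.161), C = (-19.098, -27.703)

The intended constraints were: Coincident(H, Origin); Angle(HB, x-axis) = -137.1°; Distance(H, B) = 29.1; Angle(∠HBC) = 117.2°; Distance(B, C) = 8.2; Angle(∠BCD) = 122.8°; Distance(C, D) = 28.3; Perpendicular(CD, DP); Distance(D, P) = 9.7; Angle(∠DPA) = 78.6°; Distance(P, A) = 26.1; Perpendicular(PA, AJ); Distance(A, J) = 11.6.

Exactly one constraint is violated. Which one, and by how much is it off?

Distance(A, J) = 11.6 — off by 8.30.

H = (0.00, 0.00) ✓; HB at -137.1° ✓; |HB| = 29.10 ✓; ∠HBC = 117.2° ✓; |BC| = 8.200 ✓; ∠BCD = 122.8° ✓; |CD| = 28.30 ✓; ∠(CD, DP) = 90.00° ✓; |DP| = 9.700 ✓; ∠DPA = 78.60° ✓; |PA| = 26.10 ✓; ∠(PA, AJ) = 90.00° ✓; |AJ| = 3.300 ✗.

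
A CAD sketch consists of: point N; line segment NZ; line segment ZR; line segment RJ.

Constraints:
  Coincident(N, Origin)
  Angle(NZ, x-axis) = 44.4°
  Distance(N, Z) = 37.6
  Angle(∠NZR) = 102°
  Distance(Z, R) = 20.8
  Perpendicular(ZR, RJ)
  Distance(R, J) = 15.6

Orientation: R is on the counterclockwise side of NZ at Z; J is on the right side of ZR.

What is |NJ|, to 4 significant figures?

59.69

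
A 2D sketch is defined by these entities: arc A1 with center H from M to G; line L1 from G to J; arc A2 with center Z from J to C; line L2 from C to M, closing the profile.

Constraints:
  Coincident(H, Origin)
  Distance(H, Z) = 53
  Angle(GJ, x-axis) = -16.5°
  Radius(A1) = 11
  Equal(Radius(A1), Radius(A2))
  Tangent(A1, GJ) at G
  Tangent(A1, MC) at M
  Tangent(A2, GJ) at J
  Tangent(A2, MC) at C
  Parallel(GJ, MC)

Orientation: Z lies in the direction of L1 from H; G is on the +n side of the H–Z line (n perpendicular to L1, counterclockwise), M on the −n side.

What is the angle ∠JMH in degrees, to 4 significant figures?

67.46°

The slot axis is L1's direction at -16.5°, so u = (cos -16.5°, sin -16.5°) = (0.9588, -0.2840) and n = (−sin -16.5°, cos -16.5°) = (0.2840, 0.9588). H is at the origin and Z lies 53.0 along u from H, so Z = 53.0·u = (50.82, -15.05). Tangency of A1 to both parallel lines with radius 11.0 puts G and M at H ± 11.0·n: G = (3.124, 10.55), M = (-3.124, -10.55). Equal radii place J and C the same way about Z: J = Z + 11.0·n = (53.94, -4.506), C = Z − 11.0·n = (47.69, -25.60). Then cos ∠JMH = MJ·MH / (|MJ||MH|), giving 67.46°.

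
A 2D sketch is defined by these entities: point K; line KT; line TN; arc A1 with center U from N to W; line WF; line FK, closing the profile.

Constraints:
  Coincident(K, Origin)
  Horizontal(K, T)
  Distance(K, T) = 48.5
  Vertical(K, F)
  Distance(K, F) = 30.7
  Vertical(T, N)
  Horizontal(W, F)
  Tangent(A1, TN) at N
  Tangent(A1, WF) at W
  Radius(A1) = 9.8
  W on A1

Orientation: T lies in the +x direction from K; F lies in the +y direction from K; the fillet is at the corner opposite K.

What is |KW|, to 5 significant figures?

49.398

K is at the origin; K and T share the same y with |KT| = 48.5 and T on the +x side, so T = (48.500, 0.0000). KF is vertical with |KF| = 30.7 and F on the +y side, so F = (0.0000, 30.700). The virtual corner opposite K is at (48.500, 30.700). Since A1 is tangent to TN there, UN ⟂ TN and since A1 is tangent to WF there, UW ⟂ WF, with radius 9.8, so the center U sits 9.8 in from both sides at U = (38.700, 20.900). That places the tangent points at N = (48.500, 20.900) on TN and W = (38.700, 30.700) on WF. Then |KW| = |W − K| = 49.398.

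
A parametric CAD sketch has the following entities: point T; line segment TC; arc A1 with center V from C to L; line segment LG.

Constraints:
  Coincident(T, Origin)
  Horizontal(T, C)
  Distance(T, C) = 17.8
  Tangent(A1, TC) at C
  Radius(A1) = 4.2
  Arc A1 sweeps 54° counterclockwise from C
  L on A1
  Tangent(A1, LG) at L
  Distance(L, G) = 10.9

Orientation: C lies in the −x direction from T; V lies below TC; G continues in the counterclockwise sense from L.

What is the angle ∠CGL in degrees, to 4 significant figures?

6.904°

T is at the origin; T and C share the same y with |TC| = 17.8 and C on the −x side, so C = (-17.80, 0.000). The tangent condition forces VC to be normal to TC, so V = C + (0, -4.2) = (-17.80, -4.200). On A1, C sits at bearing 90° from V; a 54° counterclockwise sweep puts L at bearing 144°, so L = V + 4.2·(cos 144°, sin 144°) = (-21.20, -1.731). Since A1 is tangent to LG there, VL ⟂ LG, so LG runs along (−sin 144°, cos 144°); with |LG| = 10.9, G = (-27.60, -10.55). Then cos ∠CGL = GC·GL / (|GC||GL|), giving 6.904°.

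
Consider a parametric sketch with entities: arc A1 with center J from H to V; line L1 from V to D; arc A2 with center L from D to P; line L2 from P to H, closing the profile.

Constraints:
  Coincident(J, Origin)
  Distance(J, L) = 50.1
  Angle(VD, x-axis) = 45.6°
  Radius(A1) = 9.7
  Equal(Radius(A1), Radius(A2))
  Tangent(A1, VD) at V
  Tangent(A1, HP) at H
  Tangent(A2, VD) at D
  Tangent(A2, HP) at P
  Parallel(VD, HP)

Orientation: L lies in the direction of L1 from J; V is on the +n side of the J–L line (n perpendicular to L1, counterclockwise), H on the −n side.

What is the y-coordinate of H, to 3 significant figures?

-6.79

J is at the origin and L lies 50.1 along u from J, so L = 50.1·u = (35.1, 35.8). Tangency of A1 to both parallel lines with radius 9.7 puts V and H at J ± 9.7·n: V = (-6.93, 6.79), H = (6.93, -6.79). So H.y = -6.79.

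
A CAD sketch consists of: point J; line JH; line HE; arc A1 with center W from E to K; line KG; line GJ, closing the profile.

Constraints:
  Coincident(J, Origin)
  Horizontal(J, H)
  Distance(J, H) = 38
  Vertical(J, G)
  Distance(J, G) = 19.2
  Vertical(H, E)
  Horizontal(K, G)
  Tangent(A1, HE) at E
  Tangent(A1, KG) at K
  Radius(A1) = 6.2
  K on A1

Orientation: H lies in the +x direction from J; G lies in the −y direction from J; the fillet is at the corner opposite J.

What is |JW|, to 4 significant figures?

34.35

JG is vertical with |JG| = 19.2 and G on the −y side, so G = (0.000, -19.20). The virtual corner opposite J is at (38.00, -19.20). The tangent condition forces WE to be normal to HE and A1 meets KG tangentially, so WK is at right angles to KG, with radius 6.2, so the center W sits 6.2 in from both sides at W = (31.80, -13.00). Then |JW| = |W − J| = 34.35.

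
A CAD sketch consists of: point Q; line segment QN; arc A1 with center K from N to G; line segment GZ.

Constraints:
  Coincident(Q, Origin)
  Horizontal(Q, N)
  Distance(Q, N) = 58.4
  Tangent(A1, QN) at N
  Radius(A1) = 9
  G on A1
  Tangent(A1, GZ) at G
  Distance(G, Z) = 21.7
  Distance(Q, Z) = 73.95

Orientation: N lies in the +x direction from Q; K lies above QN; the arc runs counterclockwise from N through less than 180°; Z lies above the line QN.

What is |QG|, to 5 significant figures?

68.006

Q is at the origin; Q and N share the same y with |QN| = 58.4 and N on the +x side, so N = (58.400, 0.0000). Since A1 is tangent to QN there, KN ⟂ QN, so K = N + (0, 9) = (58.400, 9.0000). Since KG ⟂ GZ (tangency), |KZ| = √(9.0² + 21.7²) = 23.492 regardless of where G sits on A1. So Z lies on both circle(Q, 73.95) and circle(K, 23.492); the above-QN intersection is Z = (67.248, 30.762). G is the foot of the tangent from Z: G = (67.400, 9.0630).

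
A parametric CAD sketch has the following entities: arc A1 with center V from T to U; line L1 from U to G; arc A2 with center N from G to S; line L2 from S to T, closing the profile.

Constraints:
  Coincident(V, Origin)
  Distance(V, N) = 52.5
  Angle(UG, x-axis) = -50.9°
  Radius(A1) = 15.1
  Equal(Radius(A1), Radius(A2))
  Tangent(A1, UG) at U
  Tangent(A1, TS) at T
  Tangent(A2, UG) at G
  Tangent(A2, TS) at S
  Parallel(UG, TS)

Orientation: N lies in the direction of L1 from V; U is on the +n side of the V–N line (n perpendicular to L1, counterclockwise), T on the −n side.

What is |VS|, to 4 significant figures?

54.63

The slot axis is L1's direction at -50.9°, so u = (cos -50.9°, sin -50.9°) = (0.6307, -0.7760) and n = (−sin -50.9°, cos -50.9°) = (0.7760, 0.6307). V is at the origin and N lies 52.5 along u from V, so N = 52.5·u = (33.11, -40.74). Tangency of A1 to both parallel lines with radius 15.1 puts U and T at V ± 15.1·n: U = (11.72, 9.523), T = (-11.72, -9.523). Equal radii place G and S the same way about N: G = N + 15.1·n = (44.83, -31.22), S = N − 15.1·n = (21.39, -50.27). Then |VS| = |S − V| = 54.63.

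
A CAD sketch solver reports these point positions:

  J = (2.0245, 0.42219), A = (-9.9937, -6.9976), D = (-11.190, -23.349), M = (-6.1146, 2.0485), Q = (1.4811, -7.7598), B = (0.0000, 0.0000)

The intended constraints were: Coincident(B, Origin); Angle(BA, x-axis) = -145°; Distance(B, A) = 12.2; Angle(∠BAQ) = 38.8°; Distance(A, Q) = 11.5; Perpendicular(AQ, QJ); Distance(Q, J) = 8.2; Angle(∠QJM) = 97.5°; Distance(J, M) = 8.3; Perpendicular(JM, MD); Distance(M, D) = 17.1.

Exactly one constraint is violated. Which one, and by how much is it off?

Distance(M, D) = 17.1 — off by 8.80.

B = (0.00, 0.00) ✓; BA at -145.0° ✓; |BA| = 12.20 ✓; ∠BAQ = 38.80° ✓; |AQ| = 11.50 ✓; ∠(AQ, QJ) = 90.00° ✓; |QJ| = 8.200 ✓; ∠QJM = 97.50° ✓; |JM| = 8.300 ✓; ∠(JM, MD) = 90.00° ✓; |MD| = 25.90 ✗.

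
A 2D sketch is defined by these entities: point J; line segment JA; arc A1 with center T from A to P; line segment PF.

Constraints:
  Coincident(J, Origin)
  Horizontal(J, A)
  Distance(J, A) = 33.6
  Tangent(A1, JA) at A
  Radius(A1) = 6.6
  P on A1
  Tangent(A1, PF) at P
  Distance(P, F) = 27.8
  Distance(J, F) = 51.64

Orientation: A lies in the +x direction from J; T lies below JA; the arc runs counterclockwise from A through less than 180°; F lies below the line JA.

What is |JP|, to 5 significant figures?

28.977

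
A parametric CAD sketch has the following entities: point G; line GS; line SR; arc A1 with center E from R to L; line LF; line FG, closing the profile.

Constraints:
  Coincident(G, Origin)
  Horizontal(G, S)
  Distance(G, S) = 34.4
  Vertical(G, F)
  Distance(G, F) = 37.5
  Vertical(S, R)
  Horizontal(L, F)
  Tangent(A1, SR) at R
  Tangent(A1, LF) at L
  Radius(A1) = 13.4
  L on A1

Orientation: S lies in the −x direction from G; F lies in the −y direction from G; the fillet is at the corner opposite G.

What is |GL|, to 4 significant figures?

42.98

G is at the origin; GS is horizontal with |GS| = 34.4 and S on the −x side, so S = (-34.40, 0.000). G and F share the same x with |GF| = 37.5 and F on the −y side, so F = (0.000, -37.50). The virtual corner opposite G is at (-34.40, -37.50). Tangency of A1 to SR means the radius ER is perpendicular to SR and A1 meets LF tangentially, so EL is at right angles to LF, with radius 13.4, so the center E sits 13.4 in from both sides at E = (-21.00, -24.10). That places the tangent points at R = (-34.40, -24.10) on SR and L = (-21.00, -37.50) on LF. Then |GL| = |L − G| = 42.98.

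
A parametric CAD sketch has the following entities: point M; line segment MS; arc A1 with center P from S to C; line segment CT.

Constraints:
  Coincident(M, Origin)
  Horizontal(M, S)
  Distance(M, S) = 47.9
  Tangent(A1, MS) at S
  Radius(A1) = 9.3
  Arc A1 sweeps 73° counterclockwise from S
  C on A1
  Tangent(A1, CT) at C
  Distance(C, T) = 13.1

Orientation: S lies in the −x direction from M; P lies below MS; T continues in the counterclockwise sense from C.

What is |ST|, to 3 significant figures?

23.0

M is at the origin; MS is horizontal with |MS| = 47.9 and S on the −x side, so S = (-47.9, 0.00). Since A1 is tangent to MS there, PS ⟂ MS, so P = S + (0, -9.3) = (-47.9, -9.30). On A1, S sits at bearing 90° from P; a 73° counterclockwise sweep puts C at bearing 163°, so C = P + 9.3·(cos 163°, sin 163°) = (-56.8, -6.58). Since A1 is tangent to CT there, PC ⟂ CT, so CT runs along (−sin 163°, cos 163°); with |CT| = 13.1, T = (-60.6, -19.1). Then |ST| = |T − S| = 23.0.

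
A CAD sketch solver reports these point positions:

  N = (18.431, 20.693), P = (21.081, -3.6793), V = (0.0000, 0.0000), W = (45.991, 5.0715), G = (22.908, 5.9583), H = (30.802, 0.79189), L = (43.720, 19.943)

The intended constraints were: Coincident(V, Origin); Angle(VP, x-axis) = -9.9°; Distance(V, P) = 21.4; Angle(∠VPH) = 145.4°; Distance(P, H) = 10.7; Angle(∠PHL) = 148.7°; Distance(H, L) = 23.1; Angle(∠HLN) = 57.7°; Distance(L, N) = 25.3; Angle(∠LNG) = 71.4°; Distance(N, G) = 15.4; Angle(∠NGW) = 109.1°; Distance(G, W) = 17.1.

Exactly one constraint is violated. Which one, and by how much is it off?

Distance(G, W) = 17.1 — off by 6.00.

V = (0.00, 0.00) ✓; VP at -9.900° ✓; |VP| = 21.40 ✓; ∠VPH = 145.4° ✓; |PH| = 10.70 ✓; ∠PHL = 148.7° ✓; |HL| = 23.10 ✓; ∠HLN = 57.70° ✓; |LN| = 25.30 ✓; ∠LNG = 71.40° ✓; |NG| = 15.40 ✓; ∠NGW = 109.1° ✓; |GW| = 23.10 ✗.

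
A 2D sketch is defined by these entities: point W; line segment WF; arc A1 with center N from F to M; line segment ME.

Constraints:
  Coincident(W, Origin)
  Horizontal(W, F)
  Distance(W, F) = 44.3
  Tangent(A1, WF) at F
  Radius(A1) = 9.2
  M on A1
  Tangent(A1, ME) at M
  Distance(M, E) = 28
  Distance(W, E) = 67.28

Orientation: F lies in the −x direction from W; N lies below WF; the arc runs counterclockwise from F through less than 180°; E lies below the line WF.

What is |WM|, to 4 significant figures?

54.03

W is at the origin; W and F share the same y with |WF| = 44.3 and F on the −x side, so F = (-44.30, 0.000). The tangent condition forces NF to be normal to WF, so N = F + (0, -9.2) = (-44.30, -9.200). Since NM ⟂ ME (tangency), |NE| = √(9.2² + 28.0²) = 29.47 regardless of where M sits on A1. So E lies on both circle(W, 67.28) and circle(N, 29.47); the below-WF intersection is E = (-56.95, -35.82). M is the foot of the tangent from E: M = (-53.43, -8.041).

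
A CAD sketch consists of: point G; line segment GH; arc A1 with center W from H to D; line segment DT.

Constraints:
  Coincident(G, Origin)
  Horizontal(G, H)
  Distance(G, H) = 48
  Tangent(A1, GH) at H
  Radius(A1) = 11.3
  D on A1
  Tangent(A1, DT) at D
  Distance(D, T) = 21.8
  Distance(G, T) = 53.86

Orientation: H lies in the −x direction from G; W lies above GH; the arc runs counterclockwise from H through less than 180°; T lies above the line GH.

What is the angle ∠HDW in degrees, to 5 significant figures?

39.506°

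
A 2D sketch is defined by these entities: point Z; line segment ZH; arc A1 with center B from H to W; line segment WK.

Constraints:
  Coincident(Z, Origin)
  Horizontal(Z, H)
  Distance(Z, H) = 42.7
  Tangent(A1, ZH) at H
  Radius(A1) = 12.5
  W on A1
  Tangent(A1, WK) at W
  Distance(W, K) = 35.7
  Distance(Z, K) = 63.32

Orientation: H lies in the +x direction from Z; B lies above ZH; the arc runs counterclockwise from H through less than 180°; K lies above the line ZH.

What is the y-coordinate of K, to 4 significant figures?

50.11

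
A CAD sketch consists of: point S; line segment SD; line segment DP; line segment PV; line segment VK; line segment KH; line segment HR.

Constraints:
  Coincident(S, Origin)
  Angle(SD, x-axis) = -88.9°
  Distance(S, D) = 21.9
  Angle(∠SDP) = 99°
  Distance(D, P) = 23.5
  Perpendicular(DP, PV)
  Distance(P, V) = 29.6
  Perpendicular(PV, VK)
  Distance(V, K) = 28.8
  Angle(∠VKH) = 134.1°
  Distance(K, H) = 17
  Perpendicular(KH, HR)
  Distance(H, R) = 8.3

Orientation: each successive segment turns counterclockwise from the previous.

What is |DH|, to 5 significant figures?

24.412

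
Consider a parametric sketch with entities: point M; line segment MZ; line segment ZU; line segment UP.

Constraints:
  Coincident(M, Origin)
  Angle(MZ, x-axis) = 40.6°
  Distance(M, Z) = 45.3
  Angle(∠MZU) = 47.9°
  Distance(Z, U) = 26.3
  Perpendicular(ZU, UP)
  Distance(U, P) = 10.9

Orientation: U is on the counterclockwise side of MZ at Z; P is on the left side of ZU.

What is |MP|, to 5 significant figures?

23.073

∠MZU = 47.9°, so ZU runs at 40.6° + (180° − 47.9°) = 172.70° from the x-axis; with |ZU| = 26.3, U = Z + 26.3·(cos 172.70°, sin 172.70°) = (8.3082, 32.822). ZU ⟂ UP; with |UP| = 10.9 on the left of ZU, P = U + 10.9·(-0.12706, -0.99189) = (6.9232, 22.010). Then |MP| = |P − M| = 23.073.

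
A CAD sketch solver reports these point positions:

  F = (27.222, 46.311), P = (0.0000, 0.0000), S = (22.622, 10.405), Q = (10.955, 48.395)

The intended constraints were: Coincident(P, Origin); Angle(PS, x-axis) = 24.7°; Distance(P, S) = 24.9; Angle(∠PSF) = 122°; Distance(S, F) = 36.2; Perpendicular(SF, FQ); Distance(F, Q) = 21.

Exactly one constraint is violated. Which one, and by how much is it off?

Distance(F, Q) = 21 — off by 4.60.

P = (0.00, 0.00) ✓; PS at 24.70° ✓; |PS| = 24.90 ✓; ∠PSF = 122.0° ✓; |SF| = 36.20 ✓; ∠(SF, FQ) = 90.00° ✓; |FQ| = 16.40 ✗.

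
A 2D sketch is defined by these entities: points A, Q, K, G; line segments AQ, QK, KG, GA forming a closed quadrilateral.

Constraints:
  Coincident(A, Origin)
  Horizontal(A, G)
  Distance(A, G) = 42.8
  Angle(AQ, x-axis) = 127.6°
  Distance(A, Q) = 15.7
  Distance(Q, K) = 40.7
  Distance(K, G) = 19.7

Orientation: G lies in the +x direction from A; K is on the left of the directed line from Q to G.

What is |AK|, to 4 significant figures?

34.76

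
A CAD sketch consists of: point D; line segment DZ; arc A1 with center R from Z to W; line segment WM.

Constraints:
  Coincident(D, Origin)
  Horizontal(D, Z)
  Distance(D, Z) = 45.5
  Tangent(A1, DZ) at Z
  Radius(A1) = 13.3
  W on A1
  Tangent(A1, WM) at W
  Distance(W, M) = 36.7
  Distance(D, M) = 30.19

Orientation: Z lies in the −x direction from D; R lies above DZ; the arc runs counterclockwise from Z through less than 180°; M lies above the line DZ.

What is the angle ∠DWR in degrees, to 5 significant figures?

138.65°

D is at the origin; DZ is horizontal with |DZ| = 45.5 and Z on the −x side, so Z = (-45.500, 0.0000). The tangent condition forces RZ to be normal to DZ, so R = Z + (0, 13.3) = (-45.500, 13.300). Since RW ⟂ WM (tangency), |RM| = √(13.3² + 36.7²) = 39.036 regardless of where W sits on A1. So M lies on both circle(D, 30.19) and circle(R, 39.036); the above-DZ intersection is M = (-9.5979, 28.624). W is the foot of the tangent from M: W = (-36.424, 3.5784).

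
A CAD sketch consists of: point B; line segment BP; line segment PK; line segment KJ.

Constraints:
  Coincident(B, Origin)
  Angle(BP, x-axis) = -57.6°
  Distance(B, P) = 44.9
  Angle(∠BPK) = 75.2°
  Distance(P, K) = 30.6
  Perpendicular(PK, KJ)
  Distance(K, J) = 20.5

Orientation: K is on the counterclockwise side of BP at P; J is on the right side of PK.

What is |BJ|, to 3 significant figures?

66.7

B is at the origin; BP runs at -57.6° with length 44.9, so P = 44.9·(cos -57.6°, sin -57.6°) = (24.1, -37.9). ∠BPK = 75.2°, so PK runs at -57.6° + (180° − 75.2°) = 47.2° from the x-axis; with |PK| = 30.6, K = P + 30.6·(cos 47.2°, sin 47.2°) = (44.8, -15.5). PK ⟂ KJ; with |KJ| = 20.5 on the right of PK, J = K + 20.5·(0.734, -0.679) = (59.9, -29.4). Then |BJ| = |J − B| = 66.7.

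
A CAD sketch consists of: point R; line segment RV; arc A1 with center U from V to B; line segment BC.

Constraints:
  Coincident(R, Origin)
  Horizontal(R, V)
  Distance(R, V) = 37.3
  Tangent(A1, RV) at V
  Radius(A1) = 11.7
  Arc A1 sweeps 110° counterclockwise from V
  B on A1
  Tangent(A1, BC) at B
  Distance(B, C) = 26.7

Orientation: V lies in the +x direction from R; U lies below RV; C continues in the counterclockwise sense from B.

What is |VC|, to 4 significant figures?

40.83

R is at the origin; RV is horizontal with |RV| = 37.3 and V on the +x side, so V = (37.30, 0.000). A1 meets RV tangentially, so UV is at right angles to RV, so U = V + (0, -11.7) = (37.30, -11.70). On A1, V sits at bearing 90° from U; a 110° counterclockwise sweep puts B at bearing 200°, so B = U + 11.7·(cos 200°, sin 200°) = (26.31, -15.70). The tangent condition forces UB to be normal to BC, so BC runs along (−sin 200°, cos 200°); with |BC| = 26.7, C = (35.44, -40.79). Then |VC| = |C − V| = 40.83.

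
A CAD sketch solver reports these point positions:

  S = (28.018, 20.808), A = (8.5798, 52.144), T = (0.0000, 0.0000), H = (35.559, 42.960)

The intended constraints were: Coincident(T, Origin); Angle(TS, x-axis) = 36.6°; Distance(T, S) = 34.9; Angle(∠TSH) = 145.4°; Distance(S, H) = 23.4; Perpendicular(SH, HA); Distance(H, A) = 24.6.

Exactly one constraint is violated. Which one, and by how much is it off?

Distance(H, A) = 24.6 — off by 3.90.

T = (0.00, 0.00) ✓; TS at 36.60° ✓; |TS| = 34.90 ✓; ∠TSH = 145.4° ✓; |SH| = 23.40 ✓; ∠(SH, HA) = 90.00° ✓; |HA| = 28.50 ✗.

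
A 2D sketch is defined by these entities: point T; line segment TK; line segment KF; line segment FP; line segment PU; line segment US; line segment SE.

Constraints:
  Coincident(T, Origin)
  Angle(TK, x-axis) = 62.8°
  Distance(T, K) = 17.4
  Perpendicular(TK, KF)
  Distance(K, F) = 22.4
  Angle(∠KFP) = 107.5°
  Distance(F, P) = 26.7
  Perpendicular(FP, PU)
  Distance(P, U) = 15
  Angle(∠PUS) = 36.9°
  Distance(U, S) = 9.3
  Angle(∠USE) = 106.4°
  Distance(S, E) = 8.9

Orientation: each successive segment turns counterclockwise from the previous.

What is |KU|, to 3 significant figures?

34.0

∠KFP = 107.5° gives FP at -135° from the x-axis; with |FP| = 26.7, P = (-30.8, 6.74). FP is perpendicular to PU, so PU runs at -44.7°; with |PU| = 15.0, U = (-20.1, -3.81). Then |KU| = |U − K| = 34.0.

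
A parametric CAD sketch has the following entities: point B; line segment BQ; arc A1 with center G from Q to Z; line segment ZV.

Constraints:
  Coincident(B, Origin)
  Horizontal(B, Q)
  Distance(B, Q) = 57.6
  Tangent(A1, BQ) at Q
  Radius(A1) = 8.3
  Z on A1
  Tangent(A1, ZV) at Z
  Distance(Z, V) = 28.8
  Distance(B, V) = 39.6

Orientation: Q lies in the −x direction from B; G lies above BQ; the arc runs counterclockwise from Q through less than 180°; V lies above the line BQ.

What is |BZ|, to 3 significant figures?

51.6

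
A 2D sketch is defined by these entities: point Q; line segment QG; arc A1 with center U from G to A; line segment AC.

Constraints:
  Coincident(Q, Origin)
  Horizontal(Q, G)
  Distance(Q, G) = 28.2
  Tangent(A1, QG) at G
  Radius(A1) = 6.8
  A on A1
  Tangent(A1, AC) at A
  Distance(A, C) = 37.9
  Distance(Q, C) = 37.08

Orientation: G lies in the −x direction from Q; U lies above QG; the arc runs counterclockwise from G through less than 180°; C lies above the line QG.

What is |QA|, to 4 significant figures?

22.51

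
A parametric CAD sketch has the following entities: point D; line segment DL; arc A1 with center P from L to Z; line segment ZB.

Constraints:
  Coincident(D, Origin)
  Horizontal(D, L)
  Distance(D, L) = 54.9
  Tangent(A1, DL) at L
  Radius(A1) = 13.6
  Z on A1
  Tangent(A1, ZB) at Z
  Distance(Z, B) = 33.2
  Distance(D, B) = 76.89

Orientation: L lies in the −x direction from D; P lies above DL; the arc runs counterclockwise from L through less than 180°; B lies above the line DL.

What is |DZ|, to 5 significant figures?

47.497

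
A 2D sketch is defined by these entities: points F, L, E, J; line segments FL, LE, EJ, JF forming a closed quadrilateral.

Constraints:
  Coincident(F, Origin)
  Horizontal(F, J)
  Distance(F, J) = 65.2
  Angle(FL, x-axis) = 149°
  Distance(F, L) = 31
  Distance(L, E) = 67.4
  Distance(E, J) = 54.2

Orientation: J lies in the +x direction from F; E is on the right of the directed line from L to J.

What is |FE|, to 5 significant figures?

38.043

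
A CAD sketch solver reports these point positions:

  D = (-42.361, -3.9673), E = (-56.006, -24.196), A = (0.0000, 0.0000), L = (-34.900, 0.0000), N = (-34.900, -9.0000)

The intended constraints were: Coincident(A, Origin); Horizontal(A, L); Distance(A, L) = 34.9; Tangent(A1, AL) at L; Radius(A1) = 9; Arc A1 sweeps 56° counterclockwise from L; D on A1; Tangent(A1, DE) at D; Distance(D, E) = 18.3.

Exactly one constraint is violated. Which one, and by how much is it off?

Distance(D, E) = 18.3 — off by 6.10.

A = (0.00, 0.00) ✓; A.y = 0.00, L.y = 0.00 ✓; |AL| = 34.90 ✓; ∠(NL, LA) = 90.00° ✓; |NL| = 9.000 ✓; bearing(N→D) − bearing(N→L) = 56.00° ✓; |ND| = 9.000 ✓; ∠(ND, DE) = 90.00° ✓; |DE| = 24.40 ✗.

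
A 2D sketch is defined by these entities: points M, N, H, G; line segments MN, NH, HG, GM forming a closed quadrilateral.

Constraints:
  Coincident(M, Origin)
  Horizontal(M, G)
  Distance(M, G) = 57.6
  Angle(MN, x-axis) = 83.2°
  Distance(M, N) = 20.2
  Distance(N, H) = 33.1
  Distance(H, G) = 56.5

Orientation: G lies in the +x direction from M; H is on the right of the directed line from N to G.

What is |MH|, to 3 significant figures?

13.3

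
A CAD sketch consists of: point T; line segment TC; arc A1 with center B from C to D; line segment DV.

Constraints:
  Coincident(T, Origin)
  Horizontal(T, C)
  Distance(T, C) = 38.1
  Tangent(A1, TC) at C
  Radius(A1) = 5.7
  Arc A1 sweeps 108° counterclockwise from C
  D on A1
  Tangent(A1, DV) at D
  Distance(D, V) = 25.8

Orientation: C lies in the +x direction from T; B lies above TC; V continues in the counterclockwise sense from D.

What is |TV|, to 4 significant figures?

47.83

T is at the origin; T and C share the same y with |TC| = 38.1 and C on the +x side, so C = (38.10, 0.000). The tangent condition forces BC to be normal to TC, so B = C + (0, 5.7) = (38.10, 5.700). On A1, C sits at bearing -90° from B; a 108° counterclockwise sweep puts D at bearing 18°, so D = B + 5.7·(cos 18°, sin 18°) = (43.52, 7.461). Since A1 is tangent to DV there, BD ⟂ DV, so DV runs along (−sin 18°, cos 18°); with |DV| = 25.8, V = (35.55, 32.00). Then |TV| = |V − T| = 47.83.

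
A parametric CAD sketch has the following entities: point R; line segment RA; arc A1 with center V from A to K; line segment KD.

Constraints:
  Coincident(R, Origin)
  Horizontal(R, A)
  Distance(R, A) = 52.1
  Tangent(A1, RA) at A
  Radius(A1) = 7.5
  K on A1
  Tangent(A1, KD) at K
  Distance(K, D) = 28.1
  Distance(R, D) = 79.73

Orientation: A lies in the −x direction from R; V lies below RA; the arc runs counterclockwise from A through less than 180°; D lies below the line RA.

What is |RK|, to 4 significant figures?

57.87

Checks: |RA| = 52.10 ✓; |VK| = 7.500 ✓; ∠(VK, KD) = 90.00° ✓; |KD| = 28.10 ✓; |RD| = 79.73 ✓.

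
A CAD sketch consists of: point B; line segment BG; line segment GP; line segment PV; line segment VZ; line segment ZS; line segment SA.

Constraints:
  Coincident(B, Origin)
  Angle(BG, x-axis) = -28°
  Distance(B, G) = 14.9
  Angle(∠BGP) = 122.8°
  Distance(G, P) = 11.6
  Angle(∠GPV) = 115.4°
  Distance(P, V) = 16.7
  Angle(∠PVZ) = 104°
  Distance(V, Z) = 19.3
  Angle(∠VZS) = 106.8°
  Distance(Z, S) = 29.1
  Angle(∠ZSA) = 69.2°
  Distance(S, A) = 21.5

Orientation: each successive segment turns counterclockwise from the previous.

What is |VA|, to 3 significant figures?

27.1

B is at the origin; BG runs at -28.0° with length 14.9, so G = (13.2, -7.00). ∠BGP = 122.8° gives GP at 29.2° from the x-axis; with |GP| = 11.6, P = (23.3, -1.34). ∠GPV = 115.4° gives PV at 93.8° from the x-axis; with |PV| = 16.7, V = (22.2, 15.3). ∠PVZ = 104.0° gives VZ at 170° from the x-axis; with |VZ| = 19.3, Z = (3.18, 18.7). ∠VZS = 106.8° gives ZS at -117° from the x-axis; with |ZS| = 29.1, S = (-10.0, -7.18). ∠ZSA = 69.2° gives SA at -6.20° from the x-axis; with |SA| = 21.5, A = (11.3, -9.51). Then |VA| = |A − V| = 27.1.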